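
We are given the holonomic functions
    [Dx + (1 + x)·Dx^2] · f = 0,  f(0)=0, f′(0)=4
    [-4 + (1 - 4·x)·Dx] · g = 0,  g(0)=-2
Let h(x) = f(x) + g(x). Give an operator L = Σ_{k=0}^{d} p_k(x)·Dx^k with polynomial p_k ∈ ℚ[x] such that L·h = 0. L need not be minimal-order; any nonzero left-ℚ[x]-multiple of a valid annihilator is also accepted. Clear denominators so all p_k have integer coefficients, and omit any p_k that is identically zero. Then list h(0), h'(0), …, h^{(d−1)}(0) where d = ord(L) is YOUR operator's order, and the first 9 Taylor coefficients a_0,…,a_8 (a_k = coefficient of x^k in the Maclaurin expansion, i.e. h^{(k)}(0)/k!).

L = (-112 - 32·x)·Dx + (-94 - 208·x - 64·x^2)·Dx^2 + (9 - 23·x - 48·x^2 - 16·x^3)·Dx^3  (order 3).
h: a_k = -2, -4, -34, -380/3, -513, -10236/5, -24578/3, -229372/7, -262145/2, …
ICs: h(0) = -2, h′(0) = -4, h′′(0) = -68.

f: a_k = 0, 4, -2, 4/3, -1, 4/5, -2/3, 4/7, -1/2, …
g: a_k = -2, -8, -32, -128, -512, -2048, -8192, -32768, -131072, …
f+g: L₀ = lclm(L_f,L_g), ord ≤ 2+1.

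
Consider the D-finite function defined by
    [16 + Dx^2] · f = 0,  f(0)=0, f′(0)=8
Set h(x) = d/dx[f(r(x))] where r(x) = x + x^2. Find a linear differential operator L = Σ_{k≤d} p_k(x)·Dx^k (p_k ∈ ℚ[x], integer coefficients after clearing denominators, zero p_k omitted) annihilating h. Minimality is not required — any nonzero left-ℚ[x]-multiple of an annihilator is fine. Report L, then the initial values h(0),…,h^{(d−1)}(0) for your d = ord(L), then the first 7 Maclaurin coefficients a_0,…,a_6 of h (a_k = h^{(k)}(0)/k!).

L = (28 + 128·x + 384·x^2 + 512·x^3 + 256·x^4) + (-6 - 12·x)·Dx + (1 + 4·x + 4·x^2)·Dx^2  (order 2).
h: a_k = 8, 16, -64, -256, -704/3, 384, 51712/45, …
ICs: h(0) = 8, h′(0) = 16.

f: a_k = 0, 8, 0, -64/3, 0, 256/15, 0, …
L₀ from L_f via x↦r, Dx↦r'^{-1}Dx.
h=h₀': d/dx-closure on L₀ ⇒ L.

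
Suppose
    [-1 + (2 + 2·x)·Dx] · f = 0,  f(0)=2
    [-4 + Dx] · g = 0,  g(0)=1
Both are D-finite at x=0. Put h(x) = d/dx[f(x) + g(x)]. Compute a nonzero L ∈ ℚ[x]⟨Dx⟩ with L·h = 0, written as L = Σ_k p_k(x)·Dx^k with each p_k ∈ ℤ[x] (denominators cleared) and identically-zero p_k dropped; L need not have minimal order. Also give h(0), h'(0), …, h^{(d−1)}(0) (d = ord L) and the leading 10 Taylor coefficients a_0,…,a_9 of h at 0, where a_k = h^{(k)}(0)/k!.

f: a_k = 2, 1, -1/4, 1/8, -5/64, 7/128, -21/512, 33/1024, -429/16384, 715/32768, …
g: a_k = 1, 4, 8, 32/3, 32/3, 128/15, 256/45, 1024/315, 512/315, 2048/2835, …
h₀=f+g: left-lcm gives L₀, ord ≤ 2.
h=h₀': d/dx-closure on L₀ ⇒ L.
L = (-44 - 32·x) + (-61 - 128·x - 64·x^2)·Dx + (18 + 34·x + 16·x^2)·Dx^2  (order 2).
h: a_k = 5, 31/2, 259/8, 2033/48, 16489/384, 130127/3840, 1058971/46080, 8253473/645120, 69135889/10321920, 502411487/185794560, …
ICs: h(0) = 5, h′(0) = 31/2.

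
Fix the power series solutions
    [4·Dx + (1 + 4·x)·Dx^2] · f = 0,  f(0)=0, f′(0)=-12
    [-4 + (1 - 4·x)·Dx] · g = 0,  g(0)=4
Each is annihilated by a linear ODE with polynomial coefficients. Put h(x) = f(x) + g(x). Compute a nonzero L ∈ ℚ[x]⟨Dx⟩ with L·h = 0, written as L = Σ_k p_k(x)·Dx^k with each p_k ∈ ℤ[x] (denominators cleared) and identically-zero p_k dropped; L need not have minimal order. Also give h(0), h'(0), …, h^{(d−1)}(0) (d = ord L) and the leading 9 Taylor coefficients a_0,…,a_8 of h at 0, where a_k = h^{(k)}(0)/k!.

f: a_k = 0, -12, 24, -64, 192, -3072/5, 2048, -49152/7, 24576, …
g: a_k = 4, 16, 64, 256, 1024, 4096, 16384, 65536, 262144, …
Sum ⇒ L₀ = lclm(L_f,L_g) in ℚ(x)⟨Dx⟩.
L = (-160 - 128·x)·Dx + (-16 - 256·x - 256·x^2)·Dx^2 + (3 + 4·x - 48·x^2 - 64·x^3)·Dx^3  (order 3).
h: a_k = 4, 4, 88, 192, 1216, 17408/5, 18432, 409600/7, 286720, …
ICs: h(0) = 4, h′(0) = 4, h′′(0) = 176.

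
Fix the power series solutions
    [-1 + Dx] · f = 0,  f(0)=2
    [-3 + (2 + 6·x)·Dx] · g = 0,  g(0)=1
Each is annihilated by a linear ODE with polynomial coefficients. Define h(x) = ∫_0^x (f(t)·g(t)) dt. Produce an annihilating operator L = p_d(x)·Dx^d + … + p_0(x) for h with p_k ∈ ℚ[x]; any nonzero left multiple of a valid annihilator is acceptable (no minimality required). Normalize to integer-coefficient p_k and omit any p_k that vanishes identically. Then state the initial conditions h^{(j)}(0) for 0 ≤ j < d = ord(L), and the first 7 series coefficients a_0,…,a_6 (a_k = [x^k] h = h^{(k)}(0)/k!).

f: a_k = 2, 2, 1, 1/3, 1/12, 1/60, 1/360, …
g: a_k = 1, 3/2, -9/8, 27/16, -405/128, 1701/256, -15309/1024, …
h₀=f·g: eliminate ⇒ L₀, order ≤ 1·1.
∫: right-multiply L₀ by Dx.
L = (-5 - 6·x)·Dx + (2 + 6·x)·Dx^2  (order 2).
h: a_k = 0, 2, 5/2, 7/12, 71/96, -671/960, 16157/11520, …
ICs: h(0) = 0, h′(0) = 2.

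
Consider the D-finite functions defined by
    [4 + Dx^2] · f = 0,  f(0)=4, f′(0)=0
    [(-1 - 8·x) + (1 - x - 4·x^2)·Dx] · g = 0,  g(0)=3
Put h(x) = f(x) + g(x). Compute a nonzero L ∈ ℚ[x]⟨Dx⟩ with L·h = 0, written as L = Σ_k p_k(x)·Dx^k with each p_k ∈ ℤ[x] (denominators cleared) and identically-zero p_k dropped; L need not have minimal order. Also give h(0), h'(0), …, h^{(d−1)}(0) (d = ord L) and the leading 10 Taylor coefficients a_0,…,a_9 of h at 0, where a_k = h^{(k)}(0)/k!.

f: a_k = 4, 0, -8, 0, 8/3, 0, -16/45, 0, 8/315, 0, …
g: a_k = 3, 3, 15, 27, 87, 195, 543, 1323, 3495, 8787, …
Weyl lclm of L_f,L_g ⇒ L₀ (ord ≤ 3).
L = (-116 - 1008·x - 968·x^2 - 2688·x^3 - 640·x^4 - 1024·x^5) + (28 + 4·x - 8·x^2 - 200·x^3 - 480·x^4 - 384·x^5 - 512·x^6)·Dx + (-29 - 252·x - 242·x^2 - 672·x^3 - 160·x^4 - 256·x^5)·Dx^2 + (7 + x - 2·x^2 - 50·x^3 - 120·x^4 - 96·x^5 - 128·x^6)·Dx^3  (order 3).
h: a_k = 7, 3, 7, 27, 269/3, 195, 24419/45, 1323, 1100933/315, 8787, …
ICs: h(0) = 7, h′(0) = 3, h′′(0) = 14.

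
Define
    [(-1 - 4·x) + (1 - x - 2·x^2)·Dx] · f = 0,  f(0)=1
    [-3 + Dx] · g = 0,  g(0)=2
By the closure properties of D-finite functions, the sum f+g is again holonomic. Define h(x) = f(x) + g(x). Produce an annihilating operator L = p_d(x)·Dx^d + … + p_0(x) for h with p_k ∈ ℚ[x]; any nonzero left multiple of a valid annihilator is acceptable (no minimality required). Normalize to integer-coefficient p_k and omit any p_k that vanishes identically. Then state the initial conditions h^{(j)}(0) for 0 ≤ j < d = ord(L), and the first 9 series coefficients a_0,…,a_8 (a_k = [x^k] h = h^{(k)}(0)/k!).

L = (-9 - 9·x - 126·x^2 - 72·x^3) + (-3 + 30·x + 51·x^2 - 36·x^3 - 36·x^4)·Dx + (2 - 9·x - 3·x^2 + 20·x^3 + 12·x^4)·Dx^2  (order 2).
h: a_k = 3, 7, 12, 14, 71/4, 501/20, 1801/40, 24043/280, 383769/2240, …
ICs: h(0) = 3, h′(0) = 7.

f: a_k = 1, 1, 3, 5, 11, 21, 43, 85, 171, …
g: a_k = 2, 6, 9, 9, 27/4, 81/20, 81/40, 243/280, 729/2240, …
L₀ := lclm(L_f,L_g); ord L₀ ≤ 1+1.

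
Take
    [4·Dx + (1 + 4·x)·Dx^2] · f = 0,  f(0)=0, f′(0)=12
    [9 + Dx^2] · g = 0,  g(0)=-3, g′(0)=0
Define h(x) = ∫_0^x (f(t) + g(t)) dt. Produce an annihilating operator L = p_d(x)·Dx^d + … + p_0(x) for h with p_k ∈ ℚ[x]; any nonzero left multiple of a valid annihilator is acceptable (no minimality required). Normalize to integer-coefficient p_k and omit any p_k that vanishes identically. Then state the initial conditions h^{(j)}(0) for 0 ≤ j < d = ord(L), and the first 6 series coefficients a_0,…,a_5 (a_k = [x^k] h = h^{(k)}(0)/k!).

L = (3780 + 2592·x + 5184·x^2)·Dx^2 + (369 + 2124·x + 3888·x^2 + 5184·x^3)·Dx^3 + (420 + 288·x + 576·x^2)·Dx^4 + (41 + 236·x + 432·x^2 + 576·x^3)·Dx^5  (order 5).
h: a_k = 0, -3, 6, -7/2, 16, -1617/40, …
ICs: h(0) = 0, h′(0) = -3, h′′(0) = 12, h′′′(0) = -21, h′′′′(0) = 384.

f: a_k = 0, 12, -24, 64, -192, 3072/5, …
g: a_k = -3, 0, 27/2, 0, -81/8, 0, …
h₀=f+g: left-lcm gives L₀, ord ≤ 4.
h=∫₀ˣh₀: take L = L₀·Dx.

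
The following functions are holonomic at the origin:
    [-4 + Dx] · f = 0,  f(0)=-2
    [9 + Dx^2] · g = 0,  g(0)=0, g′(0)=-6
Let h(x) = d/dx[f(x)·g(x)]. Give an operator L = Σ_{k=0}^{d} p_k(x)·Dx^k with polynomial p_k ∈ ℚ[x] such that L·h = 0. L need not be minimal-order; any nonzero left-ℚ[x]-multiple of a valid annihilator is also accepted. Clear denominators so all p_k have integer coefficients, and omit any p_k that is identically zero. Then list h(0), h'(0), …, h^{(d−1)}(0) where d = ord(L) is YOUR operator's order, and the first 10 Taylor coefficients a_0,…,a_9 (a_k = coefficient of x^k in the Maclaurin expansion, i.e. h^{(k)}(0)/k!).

f: a_k = -2, -8, -16, -64/3, -64/3, -256/15, -512/45, -2048/315, -1024/315, -4096/2835, …
g: a_k = 0, -6, 0, 9, 0, -81/20, 0, 243/280, 0, -243/2240, …
f·g: L₀ = L_f ⊗_s L_g, ord ≤ 1·2.
h₀' ⇒ L via d/dx closure of L₀.
L = 25 - 8·Dx + Dx^2  (order 2).
h: a_k = 12, 96, 234, 224, -79/2, -1716/5, -25481/60, -4216/15, -102453/1120, 61541/3780, …
ICs: h(0) = 12, h′(0) = 96.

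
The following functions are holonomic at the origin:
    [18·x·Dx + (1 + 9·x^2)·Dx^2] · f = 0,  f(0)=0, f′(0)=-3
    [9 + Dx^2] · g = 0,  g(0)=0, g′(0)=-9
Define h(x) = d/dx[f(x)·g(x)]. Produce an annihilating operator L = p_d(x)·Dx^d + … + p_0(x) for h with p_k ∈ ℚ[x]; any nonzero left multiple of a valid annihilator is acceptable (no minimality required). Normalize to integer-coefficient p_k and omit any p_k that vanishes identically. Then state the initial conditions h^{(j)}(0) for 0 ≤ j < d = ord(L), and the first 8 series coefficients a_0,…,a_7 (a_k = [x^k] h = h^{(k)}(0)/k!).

L = (8910 + 214326·x^2 + 3024621·x^4 + 5668704·x^6 + 6377292·x^8 + 9565938·x^10 + 43046721·x^12) + (5508·x + 207036·x^3 + 1837080·x^5 + 4723920·x^7 + 10628820·x^9 + 19131876·x^11)·Dx + (1080 + 27540·x^2 + 389286·x^4 + 971028·x^6 + 1889568·x^8 + 4251528·x^10 + 9565938·x^12)·Dx^2 + (612·x + 23004·x^3 + 204120·x^5 + 524880·x^7 + 1180980·x^9 + 2125764·x^11)·Dx^3 + (10 + 414·x^2 + 5913·x^4 + 37908·x^6 + 131220·x^8 + 354294·x^10 + 531441·x^12)·Dx^4  (order 4).
h: a_k = 0, 54, 0, -486, 0, 13851/4, 0, -282123/10, …
ICs: h(0) = 0, h′(0) = 54, h′′(0) = 0, h′′′(0) = -2916.

f: a_k = 0, -3, 0, 9, 0, -243/5, 0, 2187/7, …
g: a_k = 0, -9, 0, 27/2, 0, -243/40, 0, 729/560, …
f·g: L₀ = L_f ⊗_s L_g, ord ≤ 2·2.
h₀' ⇒ L via d/dx closure of L₀.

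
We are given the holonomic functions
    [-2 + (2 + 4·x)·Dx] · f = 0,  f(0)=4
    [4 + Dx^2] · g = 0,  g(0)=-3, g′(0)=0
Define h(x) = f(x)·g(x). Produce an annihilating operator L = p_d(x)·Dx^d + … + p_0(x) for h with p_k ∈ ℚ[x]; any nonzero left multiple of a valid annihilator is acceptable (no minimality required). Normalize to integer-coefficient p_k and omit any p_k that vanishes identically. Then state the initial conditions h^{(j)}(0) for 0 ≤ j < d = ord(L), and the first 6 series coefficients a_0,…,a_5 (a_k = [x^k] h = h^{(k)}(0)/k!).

f: a_k = 4, 4, -2, 2, -5/2, 7/2, …
g: a_k = -3, 0, 6, 0, -2, 0, …
Product ⇒ symmetric product L₀, ord ≤ 2.
L = (7 + 16·x + 16·x^2) + (-2 - 4·x)·Dx + (1 + 4·x + 4·x^2)·Dx^2  (order 2).
h: a_k = -12, -12, 30, 18, -25/2, -13/2, …
ICs: h(0) = -12, h′(0) = -12.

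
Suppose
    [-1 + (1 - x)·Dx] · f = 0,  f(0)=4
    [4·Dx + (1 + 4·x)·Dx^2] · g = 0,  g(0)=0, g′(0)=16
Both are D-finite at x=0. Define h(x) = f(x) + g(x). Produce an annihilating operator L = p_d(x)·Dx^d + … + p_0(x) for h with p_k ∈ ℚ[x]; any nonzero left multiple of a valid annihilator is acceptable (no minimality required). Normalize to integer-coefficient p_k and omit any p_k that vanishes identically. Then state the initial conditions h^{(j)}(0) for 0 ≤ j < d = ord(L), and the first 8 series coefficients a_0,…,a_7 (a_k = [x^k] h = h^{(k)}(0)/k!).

L = (44 + 16·x)·Dx + (-13 + 56·x + 32·x^2)·Dx^2 + (-3 - 11·x + 6·x^2 + 8·x^3)·Dx^3  (order 3).
h: a_k = 4, 20, -28, 268/3, -252, 4116/5, -8180/3, 65564/7, …
ICs: h(0) = 4, h′(0) = 20, h′′(0) = -56.

f: a_k = 4, 4, 4, 4, 4, 4, 4, 4, …
g: a_k = 0, 16, -32, 256/3, -256, 4096/5, -8192/3, 65536/7, …
f+g: L₀ = lclm(L_f,L_g), ord ≤ 1+2.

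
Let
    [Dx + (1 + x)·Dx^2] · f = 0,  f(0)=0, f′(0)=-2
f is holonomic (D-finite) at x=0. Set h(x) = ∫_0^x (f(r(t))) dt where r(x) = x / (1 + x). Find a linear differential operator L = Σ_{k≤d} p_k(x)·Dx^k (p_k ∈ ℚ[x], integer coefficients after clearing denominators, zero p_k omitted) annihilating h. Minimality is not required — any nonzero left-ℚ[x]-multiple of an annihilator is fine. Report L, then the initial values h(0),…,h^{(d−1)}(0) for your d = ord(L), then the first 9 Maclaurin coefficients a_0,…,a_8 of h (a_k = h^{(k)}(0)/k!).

f: a_k = 0, -2, 1, -2/3, 1/2, -2/5, 1/3, -2/7, 1/4, …
f∘r: x↦r, Dx↦Dx/r' in L_f ⇒ L₀.
Integrate: L := L₀·Dx.
L = (3 + 4·x)·Dx^2 + (1 + 3·x + 2·x^2)·Dx^3  (order 3).
h: a_k = 0, 0, -1, 1, -7/6, 3/2, -31/15, 3, -127/28, …
ICs: h(0) = 0, h′(0) = 0, h′′(0) = -2.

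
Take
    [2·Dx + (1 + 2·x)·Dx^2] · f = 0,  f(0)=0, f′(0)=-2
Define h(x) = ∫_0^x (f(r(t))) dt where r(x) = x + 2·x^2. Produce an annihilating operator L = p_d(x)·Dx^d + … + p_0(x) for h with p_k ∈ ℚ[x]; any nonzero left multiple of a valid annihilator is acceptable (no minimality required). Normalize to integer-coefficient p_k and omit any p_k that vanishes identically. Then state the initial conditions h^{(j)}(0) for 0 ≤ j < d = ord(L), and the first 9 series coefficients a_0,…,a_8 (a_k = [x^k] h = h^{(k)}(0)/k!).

L = (-2 + 8·x + 16·x^2)·Dx^2 + (1 + 6·x + 12·x^2 + 16·x^3)·Dx^3  (order 3).
h: a_k = 0, 0, -1, -2/3, 4/3, -4/5, -16/15, 64/21, -16/7, …
ICs: h(0) = 0, h′(0) = 0, h′′(0) = -2.

f: a_k = 0, -2, 2, -8/3, 4, -32/5, 32/3, -128/7, 32, …
h₀=f(r): pull back L_f along r ⇒ L₀.
∫: right-multiply L₀ by Dx.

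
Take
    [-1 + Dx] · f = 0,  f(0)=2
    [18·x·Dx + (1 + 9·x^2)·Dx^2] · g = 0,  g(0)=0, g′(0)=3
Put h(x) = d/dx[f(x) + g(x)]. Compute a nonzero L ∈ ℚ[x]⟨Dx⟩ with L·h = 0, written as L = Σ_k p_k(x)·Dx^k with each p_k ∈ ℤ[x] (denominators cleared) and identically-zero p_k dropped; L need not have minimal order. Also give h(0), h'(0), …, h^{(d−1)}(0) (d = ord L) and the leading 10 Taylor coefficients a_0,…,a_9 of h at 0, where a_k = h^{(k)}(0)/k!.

f: a_k = 2, 2, 1, 1/3, 1/12, 1/60, 1/360, 1/2520, 1/20160, 1/181440, …
g: a_k = 0, 3, 0, -9, 0, 243/5, 0, -2187/7, 0, 2187, …
h₀=f+g: left-lcm gives L₀, ord ≤ 3.
Derive L from L₀ (diff closure).
L = (18 - 18·x - 486·x^2 - 162·x^3) + (-19 + 468·x^2 - 81·x^4)·Dx + (1 + 18·x + 18·x^2 + 162·x^3 + 81·x^4)·Dx^2  (order 2).
h: a_k = 5, 2, -26, 1/3, 2917/12, 1/60, -787319/360, 1/2520, 396809281/20160, 1/181440, …
ICs: h(0) = 5, h′(0) = 2.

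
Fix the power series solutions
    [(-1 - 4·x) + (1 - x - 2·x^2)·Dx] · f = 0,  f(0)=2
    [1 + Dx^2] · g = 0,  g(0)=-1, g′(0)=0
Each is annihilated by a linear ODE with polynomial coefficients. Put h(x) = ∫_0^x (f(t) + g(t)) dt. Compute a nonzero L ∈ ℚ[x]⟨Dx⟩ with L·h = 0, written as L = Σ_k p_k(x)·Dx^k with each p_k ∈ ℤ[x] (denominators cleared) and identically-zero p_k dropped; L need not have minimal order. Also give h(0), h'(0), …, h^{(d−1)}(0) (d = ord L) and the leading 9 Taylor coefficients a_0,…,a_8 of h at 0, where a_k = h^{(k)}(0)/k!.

L = (31 + 146·x + 133·x^2 + 184·x^3 + 20·x^4 + 16·x^5)·Dx + (-7 - 3·x + 3·x^2 + 37·x^3 + 42·x^4 + 12·x^5 + 8·x^6)·Dx^2 + (31 + 146·x + 133·x^2 + 184·x^3 + 20·x^4 + 16·x^5)·Dx^3 + (-7 - 3·x + 3·x^2 + 37·x^3 + 42·x^4 + 12·x^5 + 8·x^6)·Dx^4  (order 4).
h: a_k = 0, 1, 1, 13/6, 5/2, 527/120, 7, 61921/5040, 85/4, …
ICs: h(0) = 0, h′(0) = 1, h′′(0) = 2, h′′′(0) = 13.

f: a_k = 2, 2, 6, 10, 22, 42, 86, 170, 342, …
g: a_k = -1, 0, 1/2, 0, -1/24, 0, 1/720, 0, -1/40320, …
L₀ := lclm(L_f,L_g); ord L₀ ≤ 1+2.
h=∫₀ˣh₀: take L = L₀·Dx.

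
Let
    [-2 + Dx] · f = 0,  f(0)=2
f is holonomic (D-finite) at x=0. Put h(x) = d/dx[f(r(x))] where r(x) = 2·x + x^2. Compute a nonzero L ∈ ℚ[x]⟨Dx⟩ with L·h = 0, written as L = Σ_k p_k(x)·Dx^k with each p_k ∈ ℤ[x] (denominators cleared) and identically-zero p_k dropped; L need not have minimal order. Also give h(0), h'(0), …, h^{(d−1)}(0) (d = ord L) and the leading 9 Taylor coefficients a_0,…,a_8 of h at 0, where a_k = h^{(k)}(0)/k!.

L = (5 + 8·x + 4·x^2) + (-1 - x)·Dx  (order 1).
h: a_k = 8, 40, 112, 688/3, 1136/3, 7984/15, 5920/9, 230176/315, 233488/315, …
ICs: h(0) = 8.

f: a_k = 2, 4, 4, 8/3, 4/3, 8/15, 8/45, 16/315, 4/315, …
Substitute x→r, Dx→(1/r')Dx; clear ⇒ L₀.
Differentiate: ansatz ord ≤ ord L₀ ⇒ L.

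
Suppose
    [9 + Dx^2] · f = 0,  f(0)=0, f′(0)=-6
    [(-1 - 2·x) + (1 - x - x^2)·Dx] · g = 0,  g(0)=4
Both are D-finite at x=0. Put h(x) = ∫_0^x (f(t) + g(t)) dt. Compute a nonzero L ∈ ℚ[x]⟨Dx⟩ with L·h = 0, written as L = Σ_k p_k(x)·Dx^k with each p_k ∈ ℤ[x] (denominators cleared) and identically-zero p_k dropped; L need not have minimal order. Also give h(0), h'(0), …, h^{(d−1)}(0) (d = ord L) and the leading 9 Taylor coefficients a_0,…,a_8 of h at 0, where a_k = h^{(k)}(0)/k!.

f: a_k = 0, -6, 0, 9, 0, -81/20, 0, 243/280, 0, …
g: a_k = 4, 4, 8, 12, 20, 32, 52, 84, 136, …
h₀=f+g: left-lcm gives L₀, ord ≤ 3.
h=∫₀ˣh₀: take L = L₀·Dx.
L = (-243 - 432·x + 81·x^2 - 216·x^3 - 405·x^4 - 162·x^5)·Dx + (117 - 225·x - 36·x^2 + 297·x^3 - 54·x^4 - 243·x^5 - 81·x^6)·Dx^2 + (-27 - 48·x + 9·x^2 - 24·x^3 - 45·x^4 - 18·x^5)·Dx^3 + (13 - 25·x - 4·x^2 + 33·x^3 - 6·x^4 - 27·x^5 - 9·x^6)·Dx^4  (order 4).
h: a_k = 0, 4, -1, 8/3, 21/4, 4, 559/120, 52/7, 23763/2240, …
ICs: h(0) = 0, h′(0) = 4, h′′(0) = -2, h′′′(0) = 16.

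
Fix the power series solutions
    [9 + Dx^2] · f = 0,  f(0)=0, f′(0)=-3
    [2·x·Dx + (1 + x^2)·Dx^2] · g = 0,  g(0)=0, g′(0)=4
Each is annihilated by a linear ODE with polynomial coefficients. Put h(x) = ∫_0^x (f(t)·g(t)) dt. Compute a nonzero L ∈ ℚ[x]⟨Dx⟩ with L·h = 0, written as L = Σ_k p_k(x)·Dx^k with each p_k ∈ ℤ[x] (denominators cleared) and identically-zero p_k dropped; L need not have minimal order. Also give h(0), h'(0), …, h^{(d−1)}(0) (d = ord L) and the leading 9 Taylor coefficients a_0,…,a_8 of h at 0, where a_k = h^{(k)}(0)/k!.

L = (1170 + 3834·x^2 + 4779·x^4 + 2916·x^6 + 729·x^8)·Dx + (396·x + 1044·x^3 + 972·x^5 + 324·x^7)·Dx^2 + (220 + 768·x^2 + 1026·x^4 + 648·x^6 + 162·x^8)·Dx^3 + (44·x + 116·x^3 + 108·x^5 + 36·x^7)·Dx^4 + (10 + 38·x^2 + 55·x^4 + 36·x^6 + 9·x^8)·Dx^5  (order 5).
h: a_k = 0, 0, 0, -4, 0, 22/5, 0, -33/14, 0, …
ICs: h(0) = 0, h′(0) = 0, h′′(0) = 0, h′′′(0) = -24, h′′′′(0) = 0.

f: a_k = 0, -3, 0, 9/2, 0, -81/40, 0, 243/560, 0, …
g: a_k = 0, 4, 0, -4/3, 0, 4/5, 0, -4/7, 0, …
Product ⇒ symmetric product L₀, ord ≤ 4.
h=∫h₀ ⇒ L = L₀·Dx.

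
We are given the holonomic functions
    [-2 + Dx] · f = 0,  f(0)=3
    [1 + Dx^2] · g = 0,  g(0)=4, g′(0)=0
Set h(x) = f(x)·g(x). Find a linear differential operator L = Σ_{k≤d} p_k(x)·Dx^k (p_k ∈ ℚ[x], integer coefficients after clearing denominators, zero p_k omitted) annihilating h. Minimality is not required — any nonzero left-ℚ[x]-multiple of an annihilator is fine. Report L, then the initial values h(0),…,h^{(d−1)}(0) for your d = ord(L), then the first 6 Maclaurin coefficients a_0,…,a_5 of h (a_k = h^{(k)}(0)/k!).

f: a_k = 3, 6, 6, 4, 2, 4/5, …
g: a_k = 4, 0, -2, 0, 1/6, 0, …
Product ⇒ symmetric product L₀, ord ≤ 2.
L = 5 - 4·Dx + Dx^2  (order 2).
h: a_k = 12, 24, 18, 4, -7/2, -19/5, …
ICs: h(0) = 12, h′(0) = 24.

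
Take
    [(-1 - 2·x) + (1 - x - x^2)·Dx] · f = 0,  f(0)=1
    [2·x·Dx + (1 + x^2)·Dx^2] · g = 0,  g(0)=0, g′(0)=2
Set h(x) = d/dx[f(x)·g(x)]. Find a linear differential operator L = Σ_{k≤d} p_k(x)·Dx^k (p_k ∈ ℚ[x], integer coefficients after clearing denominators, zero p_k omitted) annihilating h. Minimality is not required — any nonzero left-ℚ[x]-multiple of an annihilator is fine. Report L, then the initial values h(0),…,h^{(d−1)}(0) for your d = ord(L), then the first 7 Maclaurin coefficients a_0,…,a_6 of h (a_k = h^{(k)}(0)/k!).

f: a_k = 1, 1, 2, 3, 5, 8, 13, …
g: a_k = 0, 2, 0, -2/3, 0, 2/5, 0, …
Sym-product of L_f,L_g gives L₀ (≤ ord 2).
h₀' ⇒ L via d/dx closure of L₀.
L = (2 + 30·x^2 + 24·x^3 + 36·x^4) + (4 + 10·x + 12·x^2 + 22·x^3 + 24·x^4 + 24·x^5)·Dx + (-1 - 2·x^2 + 4·x^3 + 2·x^4 + 4·x^5 + 3·x^6)·Dx^2  (order 2).
h: a_k = 2, 4, 10, 64/3, 136/3, 432/5, 2434/15, …
ICs: h(0) = 2, h′(0) = 4.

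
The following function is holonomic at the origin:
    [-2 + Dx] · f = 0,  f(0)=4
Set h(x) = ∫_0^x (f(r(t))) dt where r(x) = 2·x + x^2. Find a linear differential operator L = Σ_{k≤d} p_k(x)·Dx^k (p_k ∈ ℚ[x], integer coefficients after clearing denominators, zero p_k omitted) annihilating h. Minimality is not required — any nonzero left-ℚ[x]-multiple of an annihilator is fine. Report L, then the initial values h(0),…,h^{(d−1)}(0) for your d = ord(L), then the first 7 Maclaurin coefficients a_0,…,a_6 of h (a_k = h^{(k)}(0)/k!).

f: a_k = 4, 8, 8, 16/3, 8/3, 16/15, 16/45, …
Change of var in L_f (x↦r) gives L₀.
h=∫h₀ ⇒ L = L₀·Dx.
L = (-4 - 4·x)·Dx + Dx^2  (order 2).
h: a_k = 0, 4, 8, 40/3, 56/3, 344/15, 1136/45, …
ICs: h(0) = 0, h′(0) = 4.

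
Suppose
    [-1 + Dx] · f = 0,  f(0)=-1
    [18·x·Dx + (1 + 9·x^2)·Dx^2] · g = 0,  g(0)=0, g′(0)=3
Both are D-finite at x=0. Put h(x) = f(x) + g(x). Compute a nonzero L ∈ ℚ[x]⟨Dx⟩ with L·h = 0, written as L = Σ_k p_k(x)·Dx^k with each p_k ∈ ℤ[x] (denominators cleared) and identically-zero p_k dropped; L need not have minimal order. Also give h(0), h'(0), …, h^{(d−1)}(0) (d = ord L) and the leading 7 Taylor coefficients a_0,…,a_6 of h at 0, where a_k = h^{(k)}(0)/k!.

L = (18 - 18·x - 486·x^2 - 162·x^3)·Dx + (-19 + 468·x^2 - 81·x^4)·Dx^2 + (1 + 18·x + 18·x^2 + 162·x^3 + 81·x^4)·Dx^3  (order 3).
h: a_k = -1, 2, -1/2, -55/6, -1/24, 5831/120, -1/720, …
ICs: h(0) = -1, h′(0) = 2, h′′(0) = -1.

f: a_k = -1, -1, -1/2, -1/6, -1/24, -1/120, -1/720, …
g: a_k = 0, 3, 0, -9, 0, 243/5, 0, …
L₀ := lclm(L_f,L_g); ord L₀ ≤ 1+2.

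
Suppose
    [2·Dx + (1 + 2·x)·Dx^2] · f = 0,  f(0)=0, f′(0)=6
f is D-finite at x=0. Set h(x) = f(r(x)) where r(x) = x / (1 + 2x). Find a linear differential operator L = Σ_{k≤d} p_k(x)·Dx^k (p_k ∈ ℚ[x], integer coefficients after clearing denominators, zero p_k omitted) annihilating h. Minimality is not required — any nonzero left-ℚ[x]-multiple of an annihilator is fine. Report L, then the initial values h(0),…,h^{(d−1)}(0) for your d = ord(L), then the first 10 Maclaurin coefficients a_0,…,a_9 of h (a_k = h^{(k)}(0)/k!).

f: a_k = 0, 6, -6, 8, -12, 96/5, -32, 384/7, -96, 512/3, …
Change of var in L_f (x↦r) gives L₀.
L = (6 + 16·x)·Dx + (1 + 6·x + 8·x^2)·Dx^2  (order 2).
h: a_k = 0, 6, -18, 56, -180, 2976/5, -2016, 48768/7, -24480, 261632/3, …
ICs: h(0) = 0, h′(0) = 6.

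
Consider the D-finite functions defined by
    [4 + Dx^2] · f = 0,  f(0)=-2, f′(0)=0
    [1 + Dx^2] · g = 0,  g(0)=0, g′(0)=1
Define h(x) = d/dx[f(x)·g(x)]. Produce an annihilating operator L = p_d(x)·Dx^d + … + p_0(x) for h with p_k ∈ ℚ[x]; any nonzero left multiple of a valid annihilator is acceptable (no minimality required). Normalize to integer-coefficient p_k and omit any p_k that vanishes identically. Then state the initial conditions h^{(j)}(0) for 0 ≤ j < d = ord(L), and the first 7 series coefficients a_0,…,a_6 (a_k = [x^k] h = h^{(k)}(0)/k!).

f: a_k = -2, 0, 4, 0, -4/3, 0, 8/45, …
g: a_k = 0, 1, 0, -1/6, 0, 1/120, 0, …
Sym-product of L_f,L_g gives L₀ (≤ ord 4).
Derive L from L₀ (diff closure).
L = 9 + 10·Dx^2 + Dx^4  (order 4).
h: a_k = -2, 0, 13, 0, -121/12, 0, 1093/360, …
ICs: h(0) = -2, h′(0) = 0, h′′(0) = 26, h′′′(0) = 0.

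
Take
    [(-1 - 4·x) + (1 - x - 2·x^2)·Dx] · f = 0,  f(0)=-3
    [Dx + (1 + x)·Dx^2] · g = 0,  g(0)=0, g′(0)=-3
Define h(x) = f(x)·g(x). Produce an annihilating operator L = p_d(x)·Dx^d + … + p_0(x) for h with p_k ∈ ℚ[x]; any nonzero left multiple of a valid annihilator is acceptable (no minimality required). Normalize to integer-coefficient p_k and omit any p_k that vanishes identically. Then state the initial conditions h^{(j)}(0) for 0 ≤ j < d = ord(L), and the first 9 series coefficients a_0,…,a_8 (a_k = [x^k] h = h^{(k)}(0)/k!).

f: a_k = -3, -3, -9, -15, -33, -63, -129, -255, -513, …
g: a_k = 0, -3, 3/2, -1, 3/4, -3/5, 1/2, -3/7, 3/8, …
Product ⇒ symmetric product L₀, ord ≤ 2.
L = (5 + 8·x) + (1 + 11·x + 10·x^2)·Dx + (-1 + 3·x^2 + 2·x^3)·Dx^2  (order 2).
h: a_k = 0, 9, 9/2, 51/2, 129/4, 1701/20, 2961/20, 44721/140, 34407/56, …
ICs: h(0) = 0, h′(0) = 9.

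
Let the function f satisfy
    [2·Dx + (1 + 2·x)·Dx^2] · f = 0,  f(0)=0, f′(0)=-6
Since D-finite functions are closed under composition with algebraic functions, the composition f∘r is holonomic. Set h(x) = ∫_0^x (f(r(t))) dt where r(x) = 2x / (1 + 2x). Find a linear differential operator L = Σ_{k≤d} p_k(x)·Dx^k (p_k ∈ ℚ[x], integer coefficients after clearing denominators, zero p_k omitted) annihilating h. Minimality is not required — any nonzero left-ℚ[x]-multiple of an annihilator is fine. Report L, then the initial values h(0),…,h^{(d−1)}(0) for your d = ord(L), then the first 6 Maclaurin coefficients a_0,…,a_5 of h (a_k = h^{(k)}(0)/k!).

f: a_k = 0, -6, 6, -8, 12, -96/5, …
f∘r: x↦r, Dx↦Dx/r' in L_f ⇒ L₀.
Integrate: L := L₀·Dx.
L = (8 + 24·x)·Dx^2 + (1 + 8·x + 12·x^2)·Dx^3  (order 3).
h: a_k = 0, 0, -6, 16, -52, 192, …
ICs: h(0) = 0, h′(0) = 0, h′′(0) = -12.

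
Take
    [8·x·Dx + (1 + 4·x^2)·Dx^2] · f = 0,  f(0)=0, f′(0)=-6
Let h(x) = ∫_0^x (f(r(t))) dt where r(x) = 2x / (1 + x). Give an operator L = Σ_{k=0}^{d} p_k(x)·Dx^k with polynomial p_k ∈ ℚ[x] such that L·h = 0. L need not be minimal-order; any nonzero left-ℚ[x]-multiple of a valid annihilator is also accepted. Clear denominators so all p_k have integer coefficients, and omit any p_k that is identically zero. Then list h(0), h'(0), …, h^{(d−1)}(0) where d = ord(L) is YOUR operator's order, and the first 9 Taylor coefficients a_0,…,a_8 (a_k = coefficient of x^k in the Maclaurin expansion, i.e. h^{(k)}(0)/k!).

L = (2 + 34·x)·Dx^2 + (1 + 2·x + 17·x^2)·Dx^3  (order 3).
h: a_k = 0, 0, -6, 4, 13, -36, -202/5, 2444/7, -2181/14, …
ICs: h(0) = 0, h′(0) = 0, h′′(0) = -12.

f: a_k = 0, -6, 0, 8, 0, -96/5, 0, 384/7, 0, …
Substitute x→r, Dx→(1/r')Dx; clear ⇒ L₀.
h=∫h₀ ⇒ L = L₀·Dx.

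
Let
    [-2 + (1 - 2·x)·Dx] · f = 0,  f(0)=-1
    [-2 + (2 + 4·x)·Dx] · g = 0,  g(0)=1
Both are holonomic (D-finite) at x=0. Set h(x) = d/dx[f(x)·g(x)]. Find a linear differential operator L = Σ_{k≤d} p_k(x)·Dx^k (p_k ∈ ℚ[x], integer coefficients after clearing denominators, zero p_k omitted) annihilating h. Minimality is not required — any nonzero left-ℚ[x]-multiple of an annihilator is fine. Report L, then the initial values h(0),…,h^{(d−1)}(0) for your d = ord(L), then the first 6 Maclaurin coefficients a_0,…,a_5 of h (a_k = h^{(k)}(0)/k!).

f: a_k = -1, -2, -4, -8, -16, -32, …
g: a_k = 1, 1, -1/2, 1/2, -5/8, 7/8, …
Sym-product of L_f,L_g gives L₀ (≤ ord 1).
Derive L from L₀ (diff closure).
L = (11 + 36·x + 12·x^2) + (-3 - 2·x + 12·x^2 + 8·x^3)·Dx  (order 1).
h: a_k = -3, -11, -69/2, -179/2, -1825/8, -4317/8, …
ICs: h(0) = -3.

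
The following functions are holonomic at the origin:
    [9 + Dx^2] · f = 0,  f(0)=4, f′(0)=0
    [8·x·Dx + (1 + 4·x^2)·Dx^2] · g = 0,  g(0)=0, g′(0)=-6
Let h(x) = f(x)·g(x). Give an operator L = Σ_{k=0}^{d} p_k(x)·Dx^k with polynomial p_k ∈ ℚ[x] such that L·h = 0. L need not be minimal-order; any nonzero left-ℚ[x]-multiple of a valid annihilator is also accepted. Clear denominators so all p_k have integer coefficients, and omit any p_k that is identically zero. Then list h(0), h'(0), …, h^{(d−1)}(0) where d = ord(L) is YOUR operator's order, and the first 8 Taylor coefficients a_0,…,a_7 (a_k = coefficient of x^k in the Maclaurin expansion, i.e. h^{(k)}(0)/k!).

L = (2925 + 31536·x^2 + 95904·x^4 + 186624·x^6 + 186624·x^8) + (2448·x + 20160·x^3 + 62208·x^5 + 82944·x^7)·Dx + (442 + 5088·x^2 + 19008·x^4 + 41472·x^6 + 41472·x^8)·Dx^2 + (272·x + 2240·x^3 + 6912·x^5 + 9216·x^7)·Dx^3 + (13 + 176·x^2 + 928·x^4 + 2304·x^6 + 2304·x^8)·Dx^4  (order 4).
h: a_k = 0, -24, 0, 140, 0, -1509/5, 0, 48813/70, …
ICs: h(0) = 0, h′(0) = -24, h′′(0) = 0, h′′′(0) = 840.

f: a_k = 4, 0, -18, 0, 27/2, 0, -81/20, 0, …
g: a_k = 0, -6, 0, 8, 0, -96/5, 0, 384/7, …
L₀ := L_f ⊗_s L_g (sym. prod.), ord ≤ 4.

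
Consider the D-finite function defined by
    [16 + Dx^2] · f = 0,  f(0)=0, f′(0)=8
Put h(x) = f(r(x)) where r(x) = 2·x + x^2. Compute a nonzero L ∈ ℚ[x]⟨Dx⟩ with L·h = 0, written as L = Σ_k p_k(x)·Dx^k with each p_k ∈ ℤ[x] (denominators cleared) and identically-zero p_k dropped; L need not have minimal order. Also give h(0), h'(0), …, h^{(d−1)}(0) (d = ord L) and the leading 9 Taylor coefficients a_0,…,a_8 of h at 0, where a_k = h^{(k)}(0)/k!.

L = (64 + 192·x + 192·x^2 + 64·x^3) - Dx + (1 + x)·Dx^2  (order 2).
h: a_k = 0, 16, 8, -512/3, -256, 6272/15, 1344, 167936/315, -100352/45, …
ICs: h(0) = 0, h′(0) = 16.

f: a_k = 0, 8, 0, -64/3, 0, 256/15, 0, -2048/315, 0, …
Substitute x→r, Dx→(1/r')Dx; clear ⇒ L₀.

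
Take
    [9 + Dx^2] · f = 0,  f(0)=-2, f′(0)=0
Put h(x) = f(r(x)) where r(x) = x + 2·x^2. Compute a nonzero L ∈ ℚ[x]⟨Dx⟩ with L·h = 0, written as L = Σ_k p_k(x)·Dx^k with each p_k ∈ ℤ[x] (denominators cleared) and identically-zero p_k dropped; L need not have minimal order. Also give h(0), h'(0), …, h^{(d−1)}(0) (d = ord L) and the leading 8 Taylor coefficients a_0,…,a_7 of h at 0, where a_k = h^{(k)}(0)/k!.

f: a_k = -2, 0, 9, 0, -27/4, 0, 81/40, 0, …
Substitute x→r, Dx→(1/r')Dx; clear ⇒ L₀.
L = (9 + 108·x + 432·x^2 + 576·x^3) - 4·Dx + (1 + 4·x)·Dx^2  (order 2).
h: a_k = -2, 0, 9, 36, 117/4, -54, -6399/40, -1917/10, …
ICs: h(0) = -2, h′(0) = 0.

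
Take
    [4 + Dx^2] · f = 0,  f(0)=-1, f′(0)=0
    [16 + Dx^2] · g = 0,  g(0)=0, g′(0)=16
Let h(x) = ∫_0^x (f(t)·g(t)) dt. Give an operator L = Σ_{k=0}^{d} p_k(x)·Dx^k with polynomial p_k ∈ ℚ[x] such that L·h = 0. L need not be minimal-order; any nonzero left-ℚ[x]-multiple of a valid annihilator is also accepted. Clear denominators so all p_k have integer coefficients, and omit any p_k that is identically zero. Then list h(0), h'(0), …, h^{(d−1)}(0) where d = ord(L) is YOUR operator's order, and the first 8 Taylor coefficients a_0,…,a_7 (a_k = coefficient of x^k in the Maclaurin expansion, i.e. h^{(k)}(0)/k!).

f: a_k = -1, 0, 2, 0, -2/3, 0, 4/45, 0, …
g: a_k = 0, 16, 0, -128/3, 0, 512/15, 0, -4096/315, …
h₀=f·g: eliminate ⇒ L₀, order ≤ 2·2.
h=∫h₀ ⇒ L = L₀·Dx.
L = 144·Dx + 40·Dx^3 + Dx^5  (order 5).
h: a_k = 0, 0, -8, 0, 56/3, 0, -976/45, 0, …
ICs: h(0) = 0, h′(0) = 0, h′′(0) = -16, h′′′(0) = 0, h′′′′(0) = 448.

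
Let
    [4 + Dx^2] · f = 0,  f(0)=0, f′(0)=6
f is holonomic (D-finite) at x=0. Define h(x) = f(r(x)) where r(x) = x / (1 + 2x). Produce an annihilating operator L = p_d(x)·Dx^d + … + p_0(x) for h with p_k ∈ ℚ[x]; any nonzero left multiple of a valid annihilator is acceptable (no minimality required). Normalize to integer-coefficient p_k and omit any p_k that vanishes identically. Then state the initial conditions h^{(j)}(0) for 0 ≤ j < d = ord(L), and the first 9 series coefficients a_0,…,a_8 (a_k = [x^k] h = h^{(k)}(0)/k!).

f: a_k = 0, 6, 0, -4, 0, 4/5, 0, -8/105, 0, …
L₀ from L_f via x↦r, Dx↦r'^{-1}Dx.
L = 4 + (4 + 24·x + 48·x^2 + 32·x^3)·Dx + (1 + 8·x + 24·x^2 + 32·x^3 + 16·x^4)·Dx^2  (order 2).
h: a_k = 0, 6, -12, 20, -24, 4/5, 120, -55448/105, 25456/15, …
ICs: h(0) = 0, h′(0) = 6.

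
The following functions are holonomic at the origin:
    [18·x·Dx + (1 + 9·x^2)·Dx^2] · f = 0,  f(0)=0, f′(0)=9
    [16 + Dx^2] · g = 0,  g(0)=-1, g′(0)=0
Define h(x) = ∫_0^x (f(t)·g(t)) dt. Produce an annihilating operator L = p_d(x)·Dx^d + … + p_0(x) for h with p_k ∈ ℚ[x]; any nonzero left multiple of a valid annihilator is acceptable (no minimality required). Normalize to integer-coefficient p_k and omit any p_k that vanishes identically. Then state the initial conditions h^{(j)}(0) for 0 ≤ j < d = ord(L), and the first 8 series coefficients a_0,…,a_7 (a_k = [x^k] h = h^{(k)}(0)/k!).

f: a_k = 0, 9, 0, -27, 0, 729/5, 0, -6561/7, …
g: a_k = -1, 0, 8, 0, -32/3, 0, 256/45, 0, …
Product ⇒ symmetric product L₀, ord ≤ 4.
Integrate: L := L₀·Dx.
L = (20800 + 494784·x^2 + 2923776·x^4 + 11943936·x^6 + 26873856·x^8)·Dx + (19584·x + 342144·x^3 + 2239488·x^5 + 6718464·x^7)·Dx^2 + (1700 + 42732·x^2 + 318816·x^4 + 1492992·x^6 + 3359232·x^8)·Dx^3 + (1224·x + 21384·x^3 + 139968·x^5 + 419904·x^7)·Dx^4 + (25 + 738·x^2 + 8505·x^4 + 46656·x^6 + 104976·x^8)·Dx^5  (order 5).
h: a_k = 0, 0, -9/2, 0, 99/4, 0, -763/10, 0, …
ICs: h(0) = 0, h′(0) = 0, h′′(0) = -9, h′′′(0) = 0, h′′′′(0) = 594.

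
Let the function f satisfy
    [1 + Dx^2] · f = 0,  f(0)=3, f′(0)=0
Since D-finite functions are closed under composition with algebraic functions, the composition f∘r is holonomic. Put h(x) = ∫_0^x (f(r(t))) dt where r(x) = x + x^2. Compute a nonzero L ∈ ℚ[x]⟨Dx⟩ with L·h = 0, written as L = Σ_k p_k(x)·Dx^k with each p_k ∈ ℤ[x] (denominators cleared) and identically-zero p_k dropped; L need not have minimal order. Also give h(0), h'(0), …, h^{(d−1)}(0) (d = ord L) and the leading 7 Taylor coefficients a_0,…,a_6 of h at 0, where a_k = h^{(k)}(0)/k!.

L = (1 + 6·x + 12·x^2 + 8·x^3)·Dx - 2·Dx^2 + (1 + 2·x)·Dx^3  (order 3).
h: a_k = 0, 3, 0, -1/2, -3/4, -11/40, 1/12, …
ICs: h(0) = 0, h′(0) = 3, h′′(0) = 0.

f: a_k = 3, 0, -3/2, 0, 1/8, 0, -1/240, …
L₀ from L_f via x↦r, Dx↦r'^{-1}Dx.
∫: right-multiply L₀ by Dx.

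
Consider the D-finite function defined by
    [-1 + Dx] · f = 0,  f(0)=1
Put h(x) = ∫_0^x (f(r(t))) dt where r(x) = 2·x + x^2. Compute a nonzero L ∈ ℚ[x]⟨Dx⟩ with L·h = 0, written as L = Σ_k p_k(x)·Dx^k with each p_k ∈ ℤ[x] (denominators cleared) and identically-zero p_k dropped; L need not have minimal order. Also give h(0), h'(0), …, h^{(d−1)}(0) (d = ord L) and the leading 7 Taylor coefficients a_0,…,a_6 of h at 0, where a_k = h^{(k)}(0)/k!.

L = (-2 - 2·x)·Dx + Dx^2  (order 2).
h: a_k = 0, 1, 1, 1, 5/6, 19/30, 13/30, …
ICs: h(0) = 0, h′(0) = 1.

f: a_k = 1, 1, 1/2, 1/6, 1/24, 1/120, 1/720, …
f∘r: x↦r, Dx↦Dx/r' in L_f ⇒ L₀.
∫: right-multiply L₀ by Dx.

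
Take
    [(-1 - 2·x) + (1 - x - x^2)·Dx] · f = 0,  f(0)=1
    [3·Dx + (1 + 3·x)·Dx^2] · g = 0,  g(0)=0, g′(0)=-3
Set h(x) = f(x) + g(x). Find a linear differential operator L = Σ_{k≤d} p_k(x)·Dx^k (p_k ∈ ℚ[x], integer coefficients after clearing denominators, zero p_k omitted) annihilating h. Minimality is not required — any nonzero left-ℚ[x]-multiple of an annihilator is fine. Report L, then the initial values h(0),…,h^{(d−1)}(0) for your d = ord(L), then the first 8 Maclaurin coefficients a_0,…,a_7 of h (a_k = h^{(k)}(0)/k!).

L = (126 + 342·x + 468·x^2 + 180·x^3 + 108·x^4)·Dx + (156·x + 576·x^2 + 672·x^3 + 378·x^4 + 180·x^5)·Dx^2 + (-7 - 35·x - 29·x^2 + 63·x^3 + 99·x^4 + 93·x^5 + 36·x^6)·Dx^3  (order 3).
h: a_k = 1, -2, 13/2, -6, 101/4, -203/5, 269/2, -2040/7, …
ICs: h(0) = 1, h′(0) = -2, h′′(0) = 13.

f: a_k = 1, 1, 2, 3, 5, 8, 13, 21, …
g: a_k = 0, -3, 9/2, -9, 81/4, -243/5, 243/2, -2187/7, …
L₀ := lclm(L_f,L_g); ord L₀ ≤ 1+2.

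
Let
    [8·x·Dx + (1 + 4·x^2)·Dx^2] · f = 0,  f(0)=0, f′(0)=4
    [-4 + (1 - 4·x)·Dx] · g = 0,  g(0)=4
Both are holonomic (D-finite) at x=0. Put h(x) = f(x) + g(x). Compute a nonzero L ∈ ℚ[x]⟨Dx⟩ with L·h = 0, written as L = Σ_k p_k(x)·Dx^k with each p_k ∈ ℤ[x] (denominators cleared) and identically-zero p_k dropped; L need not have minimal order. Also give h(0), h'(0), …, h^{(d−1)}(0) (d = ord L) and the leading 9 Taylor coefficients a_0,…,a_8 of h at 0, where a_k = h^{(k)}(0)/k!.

L = (8 - 128·x - 96·x^2)·Dx + (-13 + 8·x - 100·x^2 - 96·x^3)·Dx^2 + (1 - 3·x - 12·x^3 - 16·x^4)·Dx^3  (order 3).
h: a_k = 4, 20, 64, 752/3, 1024, 20544/5, 16384, 458496/7, 262144, …
ICs: h(0) = 4, h′(0) = 20, h′′(0) = 128.

f: a_k = 0, 4, 0, -16/3, 0, 64/5, 0, -256/7, 0, …
g: a_k = 4, 16, 64, 256, 1024, 4096, 16384, 65536, 262144, …
f+g: L₀ = lclm(L_f,L_g), ord ≤ 2+1.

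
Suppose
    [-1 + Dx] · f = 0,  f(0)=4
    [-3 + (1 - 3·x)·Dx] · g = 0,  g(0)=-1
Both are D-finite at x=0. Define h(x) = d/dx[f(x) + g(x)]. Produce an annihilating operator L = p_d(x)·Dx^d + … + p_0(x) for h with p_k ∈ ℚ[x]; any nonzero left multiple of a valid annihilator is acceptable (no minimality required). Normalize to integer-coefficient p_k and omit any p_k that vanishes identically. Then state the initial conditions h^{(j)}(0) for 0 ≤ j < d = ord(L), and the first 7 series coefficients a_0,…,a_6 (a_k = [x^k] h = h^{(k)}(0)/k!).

f: a_k = 4, 4, 2, 2/3, 1/6, 1/30, 1/180, …
g: a_k = -1, -3, -9, -27, -81, -243, -729, …
L₀ := lclm(L_f,L_g); ord L₀ ≤ 1+1.
h₀' ⇒ L via d/dx closure of L₀.
L = (48 + 18·x) + (-53 - 6·x + 9·x^2)·Dx + (5 - 12·x - 9·x^2)·Dx^2  (order 2).
h: a_k = 1, -14, -79, -970/3, -7289/6, -131219/30, -2755619/180, …
ICs: h(0) = 1, h′(0) = -14.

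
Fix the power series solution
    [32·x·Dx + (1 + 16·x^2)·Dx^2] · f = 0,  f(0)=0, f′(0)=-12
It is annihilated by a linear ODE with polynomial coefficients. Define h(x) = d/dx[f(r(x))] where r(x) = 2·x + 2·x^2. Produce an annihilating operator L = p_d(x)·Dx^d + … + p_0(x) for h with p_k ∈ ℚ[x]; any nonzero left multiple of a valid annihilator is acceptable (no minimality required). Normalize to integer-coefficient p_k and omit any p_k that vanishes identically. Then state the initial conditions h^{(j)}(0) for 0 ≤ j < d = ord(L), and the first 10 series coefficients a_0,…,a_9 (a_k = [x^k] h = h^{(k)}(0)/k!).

L = (-2 + 128·x + 512·x^2 + 768·x^3 + 384·x^4) + (1 + 2·x + 64·x^2 + 256·x^3 + 320·x^4 + 128·x^5)·Dx  (order 1).
h: a_k = -24, -48, 1536, 6144, -90624, -586752, 4915200, 48758784, -233668608, -3712155648, …
ICs: h(0) = -24.

f: a_k = 0, -12, 0, 64, 0, -3072/5, 0, 49152/7, 0, -262144/3, …
L₀ from L_f via x↦r, Dx↦r'^{-1}Dx.
h₀' ⇒ L via d/dx closure of L₀.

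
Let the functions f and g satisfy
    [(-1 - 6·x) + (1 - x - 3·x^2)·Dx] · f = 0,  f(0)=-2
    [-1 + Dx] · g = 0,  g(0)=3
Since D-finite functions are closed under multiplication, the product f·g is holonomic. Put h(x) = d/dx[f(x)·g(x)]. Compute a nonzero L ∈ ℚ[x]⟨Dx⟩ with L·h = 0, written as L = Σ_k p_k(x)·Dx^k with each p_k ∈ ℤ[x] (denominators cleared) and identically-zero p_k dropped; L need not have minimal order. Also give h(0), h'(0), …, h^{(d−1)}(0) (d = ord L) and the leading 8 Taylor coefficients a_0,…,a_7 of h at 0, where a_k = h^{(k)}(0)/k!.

f: a_k = -2, -2, -8, -14, -38, -80, -194, -434, …
g: a_k = 3, 3, 3/2, 1/2, 1/8, 1/40, 1/240, 1/1680, …
h₀=f·g: eliminate ⇒ L₀, order ≤ 1·1.
Derive L from L₀ (diff closure).
L = (11 + 26·x + 31·x^2 - 30·x^3 + 9·x^4) + (-2 - 3·x + 14·x^2 + 12·x^3 - 9·x^4)·Dx  (order 1).
h: a_k = -12, -66, -210, -677, -3793/2, -106447/20, -850483/60, -6298165/168, …
ICs: h(0) = -12.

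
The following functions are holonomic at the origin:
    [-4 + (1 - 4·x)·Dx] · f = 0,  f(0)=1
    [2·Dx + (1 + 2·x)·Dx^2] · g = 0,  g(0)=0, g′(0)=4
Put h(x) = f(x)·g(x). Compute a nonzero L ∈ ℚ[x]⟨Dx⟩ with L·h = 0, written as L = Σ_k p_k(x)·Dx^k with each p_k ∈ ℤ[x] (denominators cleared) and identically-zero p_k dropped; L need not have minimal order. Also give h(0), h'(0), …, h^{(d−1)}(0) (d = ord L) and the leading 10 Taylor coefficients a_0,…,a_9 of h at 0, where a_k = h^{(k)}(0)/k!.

L = 8 + (6 + 24·x)·Dx + (-1 + 2·x + 8·x^2)·Dx^2  (order 2).
h: a_k = 0, 4, 12, 160/3, 616/3, 12512/15, 16576/5, 465408/35, 1859392/35, 66973952/315, …
ICs: h(0) = 0, h′(0) = 4.

f: a_k = 1, 4, 16, 64, 256, 1024, 4096, 16384, 65536, 262144, …
g: a_k = 0, 4, -4, 16/3, -8, 64/5, -64/3, 256/7, -64, 1024/9, …
f·g: L₀ = L_f ⊗_s L_g, ord ≤ 1·2.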